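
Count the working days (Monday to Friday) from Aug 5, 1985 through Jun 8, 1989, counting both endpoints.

Aug 5, 1985 is a Monday.
The range spans 1404 days (inclusive of both endpoints).
1404 = 7 × 200 + 4, so there are 200 full weeks plus 4 extra days.
Each full week contributes 5 weekdays (Mon–Fri): 200 × 5 = 1000.
The 4 extra days are Monday, Tuesday, Wednesday, Thursday — 4 of them qualify.
Total: 1000 + 4 = 1004.

1004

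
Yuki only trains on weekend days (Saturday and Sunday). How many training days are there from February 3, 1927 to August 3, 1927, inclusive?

February 3, 1927 is a Thursday.
The range spans 182 days (inclusive of both endpoints).
182 = 7 × 26, so the span is exactly 26 full weeks.
Each full week contributes 2 weekend days (Sat, Sun): 26 × 2 = 52.

52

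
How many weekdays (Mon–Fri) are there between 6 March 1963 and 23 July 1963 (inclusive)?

100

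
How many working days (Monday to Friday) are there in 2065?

261 weekdays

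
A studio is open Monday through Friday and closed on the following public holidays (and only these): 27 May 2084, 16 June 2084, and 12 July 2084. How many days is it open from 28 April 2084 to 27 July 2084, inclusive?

28 April 2084 is a Friday.
The range spans 91 days (inclusive of both endpoints).
91 = 7 × 13, so the span is exactly 13 full weeks.
Each full week contributes 5 weekdays (Mon–Fri): 13 × 5 = 65.
Total: 65.
Holidays: 27 May 2084 (Sat); 16 June 2084 (Fri); 12 July 2084 (Wed).
2 of the 3 holidays fall on weekdays; the rest are weekends and were already excluded.
Business days: 65 − 2 = 63.

63 business days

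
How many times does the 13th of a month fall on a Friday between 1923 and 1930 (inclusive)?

14

Friday-the-13ths by year:
1923: Apr, Jul
1924: Jun
1925: Feb, Mar, Nov
1926: Aug
1927: May
1928: Jan, Apr, Jul
1929: Sep, Dec
1930: Jun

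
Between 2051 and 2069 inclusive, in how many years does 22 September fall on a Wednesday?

3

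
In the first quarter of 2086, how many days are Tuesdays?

13

2086-01-01 is a Tuesday.
The range spans 90 days (inclusive of both endpoints).
90 = 7 × 12 + 6, so there are 12 full weeks plus 6 extra days.
Each full week contributes one Tuesday: 12 so far.
The 6 extra days are Tue, Wed, Thu, Fri, Sat, Sun — 1 of them qualifies.
Total: 12 + 1 = 13.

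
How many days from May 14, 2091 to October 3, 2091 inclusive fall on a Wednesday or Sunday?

41

May 14, 2091 is a Monday.
That's 143 days from start to end, counting both.
143 = 7 × 20 + 3, so there are 20 full weeks plus 3 extra days.
Each full week contributes 2 days from the set (Wed, Sun): 20 × 2 = 40.
The 3 extra days are Monday, Tuesday, Wednesday — 1 of them qualifies.
Total: 40 + 1 = 41.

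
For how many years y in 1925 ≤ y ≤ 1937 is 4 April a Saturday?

3

Day of week of April 4 in each year:
1925: Sat ✓, 1926: Sun, 1927: Mon, 1928: Wed, 1929: Thu, 1930: Fri, 1931: Sat ✓, 1932: Mon, 1933: Tue, 1934: Wed, 1935: Thu, 1936: Sat ✓, 1937: Sun
Saturdays: 1925, 1931, 1936.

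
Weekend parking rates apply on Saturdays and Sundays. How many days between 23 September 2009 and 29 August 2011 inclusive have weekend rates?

23 September 2009 is a Wednesday.
The range spans 706 days (inclusive of both endpoints).
706 = 7 × 100 + 6, so there are 100 full weeks plus 6 extra days.
Each full week contributes 2 weekend days (Sat, Sun): 100 × 2 = 200.
The 6 extra days are Wed, Thu, Fri, Sat, Sun, Mon — 2 of them qualify.
Total: 200 + 2 = 202.

202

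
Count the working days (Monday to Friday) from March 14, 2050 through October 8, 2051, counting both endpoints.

410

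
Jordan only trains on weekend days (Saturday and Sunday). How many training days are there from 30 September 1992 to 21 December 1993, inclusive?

128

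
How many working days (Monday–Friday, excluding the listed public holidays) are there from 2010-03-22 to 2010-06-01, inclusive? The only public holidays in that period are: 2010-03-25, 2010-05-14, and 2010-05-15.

50

2010-03-22 is a Monday.
From 2010-03-22 to 2010-06-01 is 72 days inclusive.
72 = 7 × 10 + 2, so there are 10 full weeks plus 2 extra days.
Each full week contributes 5 weekdays (Mon–Fri): 10 × 5 = 50.
The 2 extra days are Monday, Tuesday — 2 of them qualify.
Total: 50 + 2 = 52.
Holidays: 2010-03-25 (Thu); 2010-05-14 (Fri); 2010-05-15 (Sat).
2 of the 3 holidays fall on weekdays; the rest are weekends and were already excluded.
Business days: 52 − 2 = 50.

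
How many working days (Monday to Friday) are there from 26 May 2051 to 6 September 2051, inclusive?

26 May 2051 is a Friday.
The range spans 104 days (inclusive of both endpoints).
104 = 7 × 14 + 6, so there are 14 full weeks plus 6 extra days.
Each full week contributes 5 weekdays (Mon–Fri): 14 × 5 = 70.
The 6 extra days are Friday, Saturday, Sunday, Monday, Tuesday, Wednesday — 4 of them qualify.
Total: 70 + 4 = 74.

74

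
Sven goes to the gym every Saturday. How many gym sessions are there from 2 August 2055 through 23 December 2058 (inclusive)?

177

2 August 2055 is a Monday.
The range spans 1240 days (inclusive of both endpoints).
1240 = 7 × 177 + 1, so there are 177 full weeks plus 1 extra day.
Each full week contributes one Saturday: 177 so far.
The 1 extra day is Monday — none qualify.
Total: 177 + 0 = 177.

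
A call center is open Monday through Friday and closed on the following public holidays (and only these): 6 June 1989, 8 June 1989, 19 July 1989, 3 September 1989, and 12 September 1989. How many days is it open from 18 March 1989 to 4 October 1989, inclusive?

139

18 March 1989 is a Saturday.
From 18 March 1989 to 4 October 1989 is 201 days inclusive.
201 = 7 × 28 + 5, so there are 28 full weeks plus 5 extra days.
Each full week contributes 5 weekdays (Mon–Fri): 28 × 5 = 140.
The 5 extra days are Sat, Sun, Mon, Tue, Wed — 3 of them qualify.
Total: 140 + 3 = 143.
Holidays: 6 June 1989 (Tue); 8 June 1989 (Thu); 19 July 1989 (Wed); 3 September 1989 (Sun); 12 September 1989 (Tue).
4 of the 5 holidays fall on weekdays; the rest are weekends and were already excluded.
Business days: 143 − 4 = 139.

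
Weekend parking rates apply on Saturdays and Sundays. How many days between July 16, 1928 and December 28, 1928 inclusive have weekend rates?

46

July 16, 1928 is a Monday.
The range spans 166 days (inclusive of both endpoints).
166 = 7 × 23 + 5, so there are 23 full weeks plus 5 extra days.
Each full week contributes 2 weekend days (Sat, Sun): 23 × 2 = 46.
The 5 extra days are Monday, Tuesday, Wednesday, Thursday, Friday — none qualify.
Total: 46 + 0 = 46.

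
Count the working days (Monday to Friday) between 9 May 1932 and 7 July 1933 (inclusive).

9 May 1932 is a Monday.
From 9 May 1932 to 7 July 1933 is 425 days inclusive.
425 = 7 × 60 + 5, so there are 60 full weeks plus 5 extra days.
Each full week contributes 5 weekdays (Mon–Fri): 60 × 5 = 300.
The 5 extra days are Mon, Tue, Wed, Thu, Fri — 5 of them qualify.
Total: 300 + 5 = 305.

305 weekdays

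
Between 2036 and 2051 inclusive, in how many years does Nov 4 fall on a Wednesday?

3

Day of week of November 4 in each year:
2036: Tue, 2037: Wed ✓, 2038: Thu, 2039: Fri, 2040: Sun, 2041: Mon, 2042: Tue, 2043: Wed ✓, 2044: Fri, 2045: Sat, 2046: Sun, 2047: Mon, 2048: Wed ✓, 2049: Thu, 2050: Fri, 2051: Sat
Wednesdays: 2037, 2043, 2048.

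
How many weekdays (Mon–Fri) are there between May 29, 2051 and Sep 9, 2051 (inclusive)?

May 29, 2051 is a Monday.
The range spans 104 days (inclusive of both endpoints).
104 = 7 × 14 + 6, so there are 14 full weeks plus 6 extra days.
Each full week contributes 5 weekdays (Mon–Fri): 14 × 5 = 70.
The 6 extra days are Monday, Tuesday, Wednesday, Thursday, Friday, Saturday — 5 of them qualify.
Total: 70 + 5 = 75.

75 weekdays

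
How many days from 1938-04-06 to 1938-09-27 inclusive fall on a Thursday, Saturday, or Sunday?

75

1938-04-06 is a Wednesday.
From 1938-04-06 to 1938-09-27 is 175 days inclusive.
175 = 7 × 25, so the span is exactly 25 full weeks.
Each full week contributes 3 days from the set (Thu, Sat, Sun): 25 × 3 = 75.
Total: 75.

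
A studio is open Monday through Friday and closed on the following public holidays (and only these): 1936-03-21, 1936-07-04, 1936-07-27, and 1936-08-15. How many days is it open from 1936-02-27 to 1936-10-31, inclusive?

1936-02-27 is a Thursday.
From 1936-02-27 to 1936-10-31 is 248 days inclusive.
248 = 7 × 35 + 3, so there are 35 full weeks plus 3 extra days.
Each full week contributes 5 weekdays (Mon–Fri): 35 × 5 = 175.
The 3 extra days are Thu, Fri, Sat — 2 of them qualify.
Total: 175 + 2 = 177.
Holidays: 1936-03-21 (Sat); 1936-07-04 (Sat); 1936-07-27 (Mon); 1936-08-15 (Sat).
1 of the 4 holidays fall on weekdays; the rest are weekends and were already excluded.
Business days: 177 − 1 = 176.

176 business days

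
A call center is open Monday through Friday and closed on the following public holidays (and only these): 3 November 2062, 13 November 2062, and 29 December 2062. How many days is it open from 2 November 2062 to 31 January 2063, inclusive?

2 November 2062 is a Thursday.
From 2 November 2062 to 31 January 2063 is 91 days inclusive.
91 = 7 × 13, so the span is exactly 13 full weeks.
Each full week contributes 5 weekdays (Mon–Fri): 13 × 5 = 65.
Total: 65.
Holidays: 3 November 2062 (Fri); 13 November 2062 (Mon); 29 December 2062 (Fri).
All 3 holidays fall on weekdays, so subtract 3.
Business days: 65 − 3 = 62.

62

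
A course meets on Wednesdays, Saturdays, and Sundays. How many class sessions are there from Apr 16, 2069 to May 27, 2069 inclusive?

Apr 16, 2069 is a Tuesday.
From Apr 16, 2069 to May 27, 2069 is 42 days inclusive.
42 = 7 × 6, so the span is exactly 6 full weeks.
Each full week contributes 3 days from the set (Wed, Sat, Sun): 6 × 3 = 18.
Total: 18.

18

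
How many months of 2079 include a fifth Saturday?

4

A month has five Saturdays exactly when Saturday falls within its first (length − 28) days.
Jan: 31 days, starts Sun → 5 of Sun, Mon, Tue
Feb: 28 days, starts Wed → 5 of (none)
Mar: 31 days, starts Wed → 5 of Wed, Thu, Fri
Apr: 30 days, starts Sat → 5 of Sat, Sun ✓
May: 31 days, starts Mon → 5 of Mon, Tue, Wed
Jun: 30 days, starts Thu → 5 of Thu, Fri
Jul: 31 days, starts Sat → 5 of Sat, Sun, Mon ✓
Aug: 31 days, starts Tue → 5 of Tue, Wed, Thu
Sep: 30 days, starts Fri → 5 of Fri, Sat ✓
Oct: 31 days, starts Sun → 5 of Sun, Mon, Tue
Nov: 30 days, starts Wed → 5 of Wed, Thu
Dec: 31 days, starts Fri → 5 of Fri, Sat, Sun ✓
Months with five Saturdays: Apr, Jul, Sep, Dec.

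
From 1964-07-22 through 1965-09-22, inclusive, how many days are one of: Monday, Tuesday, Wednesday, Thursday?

1964-07-22 is a Wednesday.
From 1964-07-22 to 1965-09-22 is 428 days inclusive.
428 = 7 × 61 + 1, so there are 61 full weeks plus 1 extra day.
Each full week contributes 4 days from the set (Mon, Tue, Wed, Thu): 61 × 4 = 244.
The 1 extra day is Wed — 1 of them qualifies.
Total: 244 + 1 = 245.

245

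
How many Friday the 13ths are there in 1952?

1

The 13th falls on a Friday when the month's 13th has weekday Fri.
Jan 13 is Sun; Feb 13 is Wed; Mar 13 is Thu; Apr 13 is Sun; May 13 is Tue; Jun 13 is Fri ✓; Jul 13 is Sun; Aug 13 is Wed; Sep 13 is Sat; Oct 13 is Mon; Nov 13 is Thu; Dec 13 is Sat.
Friday the 13ths: Jun.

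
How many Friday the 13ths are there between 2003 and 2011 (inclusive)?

14

Friday-the-13ths by year:
2003: Jun
2004: Feb, Aug
2005: May
2006: Jan, Oct
2007: Apr, Jul
2008: Jun
2009: Feb, Mar, Nov
2010: Aug
2011: May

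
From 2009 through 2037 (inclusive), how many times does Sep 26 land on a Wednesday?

4

Day of week of September 26 in each year:
2009: Sat, 2010: Sun, 2011: Mon, 2012: Wed ✓, 2013: Thu, 2014: Fri, 2015: Sat, 2016: Mon, 2017: Tue, 2018: Wed ✓, 2019: Thu, 2020: Sat, 2021: Sun, 2022: Mon, 2023: Tue, 2024: Thu, 2025: Fri, 2026: Sat, 2027: Sun, 2028: Tue, 2029: Wed ✓, 2030: Thu, 2031: Fri, 2032: Sun, 2033: Mon, 2034: Tue, 2035: Wed ✓, 2036: Fri, 2037: Sat
Wednesdays: 2012, 2018, 2029, 2035.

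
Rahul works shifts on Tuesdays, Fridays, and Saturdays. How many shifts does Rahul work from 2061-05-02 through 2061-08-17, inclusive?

46

2061-05-02 is a Monday.
The range spans 108 days (inclusive of both endpoints).
108 = 7 × 15 + 3, so there are 15 full weeks plus 3 extra days.
Each full week contributes 3 days from the set (Tue, Fri, Sat): 15 × 3 = 45.
The 3 extra days are Monday, Tuesday, Wednesday — 1 of them qualifies.
Total: 45 + 1 = 46.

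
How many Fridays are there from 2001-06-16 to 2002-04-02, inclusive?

41 Fridays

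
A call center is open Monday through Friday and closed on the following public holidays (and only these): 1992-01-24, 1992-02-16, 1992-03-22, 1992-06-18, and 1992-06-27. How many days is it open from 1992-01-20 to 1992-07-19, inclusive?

1992-01-20 is a Monday.
That's 182 days from start to end, counting both.
182 = 7 × 26, so the span is exactly 26 full weeks.
Each full week contributes 5 weekdays (Mon–Fri): 26 × 5 = 130.
Total: 130.
Holidays: 1992-01-24 (Fri); 1992-02-16 (Sun); 1992-03-22 (Sun); 1992-06-18 (Thu); 1992-06-27 (Sat).
2 of the 5 holidays fall on weekdays; the rest are weekends and were already excluded.
Business days: 130 − 2 = 128.

128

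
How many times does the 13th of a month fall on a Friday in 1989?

The 13th falls on a Friday when the month's 13th has weekday Fri.
Jan 13 is Fri ✓; Feb 13 is Mon; Mar 13 is Mon; Apr 13 is Thu; May 13 is Sat; Jun 13 is Tue; Jul 13 is Thu; Aug 13 is Sun; Sep 13 is Wed; Oct 13 is Fri ✓; Nov 13 is Mon; Dec 13 is Wed.
Friday the 13ths: Jan, Oct.

2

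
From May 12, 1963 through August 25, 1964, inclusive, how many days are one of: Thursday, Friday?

134

May 12, 1963 is a Sunday.
That's 472 days from start to end, counting both.
472 = 7 × 67 + 3, so there are 67 full weeks plus 3 extra days.
Each full week contributes 2 days from the set (Thu, Fri): 67 × 2 = 134.
The 3 extra days are Sunday, Monday, Tuesday — none qualify.
Total: 134 + 0 = 134.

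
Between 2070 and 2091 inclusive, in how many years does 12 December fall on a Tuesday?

Day of week of December 12 in each year:
2070: Fri, 2071: Sat, 2072: Mon, 2073: Tue ✓, 2074: Wed, 2075: Thu, 2076: Sat, 2077: Sun, 2078: Mon, 2079: Tue ✓, 2080: Thu, 2081: Fri, 2082: Sat, 2083: Sun, 2084: Tue ✓, 2085: Wed, 2086: Thu, 2087: Fri, 2088: Sun, 2089: Mon, 2090: Tue ✓, 2091: Wed
Tuesdays: 2073, 2079, 2084, 2090.

4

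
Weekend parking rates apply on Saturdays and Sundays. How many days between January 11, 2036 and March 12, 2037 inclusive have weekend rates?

122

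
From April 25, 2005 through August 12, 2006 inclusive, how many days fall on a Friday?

April 25, 2005 is a Monday.
The range spans 475 days (inclusive of both endpoints).
475 = 7 × 67 + 6, so there are 67 full weeks plus 6 extra days.
Each full week contributes one Friday: 67 so far.
The 6 extra days are Mon, Tue, Wed, Thu, Fri, Sat — 1 of them qualifies.
Total: 67 + 1 = 68.

68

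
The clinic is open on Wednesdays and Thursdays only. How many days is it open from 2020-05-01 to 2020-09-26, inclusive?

42

2020-05-01 is a Friday.
The range spans 149 days (inclusive of both endpoints).
149 = 7 × 21 + 2, so there are 21 full weeks plus 2 extra days.
Each full week contributes 2 days from the set (Wed, Thu): 21 × 2 = 42.
The 2 extra days are Friday, Saturday — none qualify.
Total: 42 + 0 = 42.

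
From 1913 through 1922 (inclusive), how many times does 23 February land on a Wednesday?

Day of week of February 23 in each year:
1913: Sun, 1914: Mon, 1915: Tue, 1916: Wed ✓, 1917: Fri, 1918: Sat, 1919: Sun, 1920: Mon, 1921: Wed ✓, 1922: Thu
Wednesdays: 1916, 1921.

2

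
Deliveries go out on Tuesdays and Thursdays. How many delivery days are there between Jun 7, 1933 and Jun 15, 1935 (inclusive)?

211

Jun 7, 1933 is a Wednesday.
From Jun 7, 1933 to Jun 15, 1935 is 739 days inclusive.
739 = 7 × 105 + 4, so there are 105 full weeks plus 4 extra days.
Each full week contributes 2 days from the set (Tue, Thu): 105 × 2 = 210.
The 4 extra days are Wed, Thu, Fri, Sat — 1 of them qualifies.
Total: 210 + 1 = 211.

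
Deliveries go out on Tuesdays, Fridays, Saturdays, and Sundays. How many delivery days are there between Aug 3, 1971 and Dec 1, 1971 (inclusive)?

69

Aug 3, 1971 is a Tuesday.
From Aug 3, 1971 to Dec 1, 1971 is 121 days inclusive.
121 = 7 × 17 + 2, so there are 17 full weeks plus 2 extra days.
Each full week contributes 4 days from the set (Tue, Fri, Sat, Sun): 17 × 4 = 68.
The 2 extra days are Tue, Wed — 1 of them qualifies.
Total: 68 + 1 = 69.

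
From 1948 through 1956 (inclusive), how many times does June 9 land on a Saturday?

2

Day of week of June 9 in each year:
1948: Wed, 1949: Thu, 1950: Fri, 1951: Sat ✓, 1952: Mon, 1953: Tue, 1954: Wed, 1955: Thu, 1956: Sat ✓
Saturdays: 1951, 1956.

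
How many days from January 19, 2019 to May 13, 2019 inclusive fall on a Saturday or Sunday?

34

January 19, 2019 is a Saturday.
From January 19, 2019 to May 13, 2019 is 115 days inclusive.
115 = 7 × 16 + 3, so there are 16 full weeks plus 3 extra days.
Each full week contributes 2 days from the set (Sat, Sun): 16 × 2 = 32.
The 3 extra days are Saturday, Sunday, Monday — 2 of them qualify.
Total: 32 + 2 = 34.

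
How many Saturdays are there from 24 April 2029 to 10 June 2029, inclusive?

24 April 2029 is a Tuesday.
From 24 April 2029 to 10 June 2029 is 48 days inclusive.
48 = 7 × 6 + 6, so there are 6 full weeks plus 6 extra days.
Each full week contributes one Saturday: 6 so far.
The 6 extra days are Tue, Wed, Thu, Fri, Sat, Sun — 1 of them qualifies.
Total: 6 + 1 = 7.

7 Saturdays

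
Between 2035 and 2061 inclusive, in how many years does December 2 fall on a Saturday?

Day of week of December 2 in each year:
2035: Sun, 2036: Tue, 2037: Wed, 2038: Thu, 2039: Fri, 2040: Sun, 2041: Mon, 2042: Tue, 2043: Wed, 2044: Fri, 2045: Sat ✓, 2046: Sun, 2047: Mon, 2048: Wed, 2049: Thu, 2050: Fri, 2051: Sat ✓, 2052: Mon, 2053: Tue, 2054: Wed, 2055: Thu, 2056: Sat ✓, 2057: Sun, 2058: Mon, 2059: Tue, 2060: Thu, 2061: Fri
Saturdays: 2045, 2051, 2056.

3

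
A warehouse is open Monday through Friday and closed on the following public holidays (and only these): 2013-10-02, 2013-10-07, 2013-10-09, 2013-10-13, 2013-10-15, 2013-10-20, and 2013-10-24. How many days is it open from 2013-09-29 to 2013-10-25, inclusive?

15 business days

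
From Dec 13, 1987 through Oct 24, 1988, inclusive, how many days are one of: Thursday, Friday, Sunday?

Dec 13, 1987 is a Sunday.
The range spans 317 days (inclusive of both endpoints).
317 = 7 × 45 + 2, so there are 45 full weeks plus 2 extra days.
Each full week contributes 3 days from the set (Thu, Fri, Sun): 45 × 3 = 135.
The 2 extra days are Sunday, Monday — 1 of them qualifies.
Total: 135 + 1 = 136.

136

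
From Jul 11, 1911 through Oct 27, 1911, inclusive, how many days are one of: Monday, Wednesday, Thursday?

47

Jul 11, 1911 is a Tuesday.
From Jul 11, 1911 to Oct 27, 1911 is 109 days inclusive.
109 = 7 × 15 + 4, so there are 15 full weeks plus 4 extra days.
Each full week contributes 3 days from the set (Mon, Wed, Thu): 15 × 3 = 45.
The 4 extra days are Tuesday, Wednesday, Thursday, Friday — 2 of them qualify.
Total: 45 + 2 = 47.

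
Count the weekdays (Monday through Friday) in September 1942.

22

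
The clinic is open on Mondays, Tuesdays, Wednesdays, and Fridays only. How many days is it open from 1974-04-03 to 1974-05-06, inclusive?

19

1974-04-03 is a Wednesday.
That's 34 days from start to end, counting both.
34 = 7 × 4 + 6, so there are 4 full weeks plus 6 extra days.
Each full week contributes 4 days from the set (Mon, Tue, Wed, Fri): 4 × 4 = 16.
The 6 extra days are Wednesday, Thursday, Friday, Saturday, Sunday, Monday — 3 of them qualify.
Total: 16 + 3 = 19.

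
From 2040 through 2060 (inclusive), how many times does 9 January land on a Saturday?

3

Day of week of January 9 in each year:
2040: Mon, 2041: Wed, 2042: Thu, 2043: Fri, 2044: Sat ✓, 2045: Mon, 2046: Tue, 2047: Wed, 2048: Thu, 2049: Sat ✓, 2050: Sun, 2051: Mon, 2052: Tue, 2053: Thu, 2054: Fri, 2055: Sat ✓, 2056: Sun, 2057: Tue, 2058: Wed, 2059: Thu, 2060: Fri
Saturdays: 2044, 2049, 2055.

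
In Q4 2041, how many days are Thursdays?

13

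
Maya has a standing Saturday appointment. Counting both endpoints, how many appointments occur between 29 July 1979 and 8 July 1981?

101

29 July 1979 is a Sunday.
From 29 July 1979 to 8 July 1981 is 711 days inclusive.
711 = 7 × 101 + 4, so there are 101 full weeks plus 4 extra days.
Each full week contributes one Saturday: 101 so far.
The 4 extra days are Sunday, Monday, Tuesday, Wednesday — none qualify.
Total: 101 + 0 = 101.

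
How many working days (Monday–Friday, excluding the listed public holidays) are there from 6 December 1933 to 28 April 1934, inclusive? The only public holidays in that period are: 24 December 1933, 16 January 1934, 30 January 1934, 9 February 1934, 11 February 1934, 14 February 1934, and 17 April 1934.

6 December 1933 is a Wednesday.
From 6 December 1933 to 28 April 1934 is 144 days inclusive.
144 = 7 × 20 + 4, so there are 20 full weeks plus 4 extra days.
Each full week contributes 5 weekdays (Mon–Fri): 20 × 5 = 100.
The 4 extra days are Wednesday, Thursday, Friday, Saturday — 3 of them qualify.
Total: 100 + 3 = 103.
Holidays: 24 December 1933 (Sun); 16 January 1934 (Tue); 30 January 1934 (Tue); 9 February 1934 (Fri); 11 February 1934 (Sun); 14 February 1934 (Wed); 17 April 1934 (Tue).
5 of the 7 holidays fall on weekdays; the rest are weekends and were already excluded.
Business days: 103 − 5 = 98.

98 working days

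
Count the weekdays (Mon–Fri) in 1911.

Jan 1, 1911 is a Sunday.
From Jan 1, 1911 to Dec 31, 1911 is 365 days inclusive.
365 = 7 × 52 + 1, so there are 52 full weeks plus 1 extra day.
Each full week contributes 5 weekdays (Mon–Fri): 52 × 5 = 260.
The 1 extra day is Sun — none qualify.
Total: 260 + 0 = 260.

260 weekdays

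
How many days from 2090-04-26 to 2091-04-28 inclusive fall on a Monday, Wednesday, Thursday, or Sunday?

210

2090-04-26 is a Wednesday.
From 2090-04-26 to 2091-04-28 is 368 days inclusive.
368 = 7 × 52 + 4, so there are 52 full weeks plus 4 extra days.
Each full week contributes 4 days from the set (Mon, Wed, Thu, Sun): 52 × 4 = 208.
The 4 extra days are Wed, Thu, Fri, Sat — 2 of them qualify.
Total: 208 + 2 = 210.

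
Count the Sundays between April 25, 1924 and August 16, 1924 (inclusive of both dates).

April 25, 1924 is a Friday.
The range spans 114 days (inclusive of both endpoints).
114 = 7 × 16 + 2, so there are 16 full weeks plus 2 extra days.
Each full week contributes one Sunday: 16 so far.
The 2 extra days are Friday, Saturday — none qualify.
Total: 16 + 0 = 16.

16 Sundays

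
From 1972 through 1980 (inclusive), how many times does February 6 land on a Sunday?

2

Day of week of February 6 in each year:
1972: Sun ✓, 1973: Tue, 1974: Wed, 1975: Thu, 1976: Fri, 1977: Sun ✓, 1978: Mon, 1979: Tue, 1980: Wed
Sundays: 1972, 1977.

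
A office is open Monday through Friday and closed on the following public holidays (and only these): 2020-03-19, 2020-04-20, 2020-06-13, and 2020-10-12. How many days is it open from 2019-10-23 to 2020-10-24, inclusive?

260

2019-10-23 is a Wednesday.
From 2019-10-23 to 2020-10-24 is 368 days inclusive.
368 = 7 × 52 + 4, so there are 52 full weeks plus 4 extra days.
Each full week contributes 5 weekdays (Mon–Fri): 52 × 5 = 260.
The 4 extra days are Wed, Thu, Fri, Sat — 3 of them qualify.
Total: 260 + 3 = 263.
Holidays: 2020-03-19 (Thu); 2020-04-20 (Mon); 2020-06-13 (Sat); 2020-10-12 (Mon).
3 of the 4 holidays fall on weekdays; the rest are weekends and were already excluded.
Business days: 263 − 3 = 260.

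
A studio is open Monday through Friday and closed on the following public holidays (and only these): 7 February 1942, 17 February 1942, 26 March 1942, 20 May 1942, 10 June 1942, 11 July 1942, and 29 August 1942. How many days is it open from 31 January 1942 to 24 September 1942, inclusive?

31 January 1942 is a Saturday.
From 31 January 1942 to 24 September 1942 is 237 days inclusive.
237 = 7 × 33 + 6, so there are 33 full weeks plus 6 extra days.
Each full week contributes 5 weekdays (Mon–Fri): 33 × 5 = 165.
The 6 extra days are Saturday, Sunday, Monday, Tuesday, Wednesday, Thursday — 4 of them qualify.
Total: 165 + 4 = 169.
Holidays: 7 February 1942 (Sat); 17 February 1942 (Tue); 26 March 1942 (Thu); 20 May 1942 (Wed); 10 June 1942 (Wed); 11 July 1942 (Sat); 29 August 1942 (Sat).
4 of the 7 holidays fall on weekdays; the rest are weekends and were already excluded.
Business days: 169 − 4 = 165.

165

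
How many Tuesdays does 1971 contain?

52

Jan 1, 1971 is a Friday.
From Jan 1, 1971 to Dec 31, 1971 is 365 days inclusive.
365 = 7 × 52 + 1, so there are 52 full weeks plus 1 extra day.
Each full week contributes one Tuesday: 52 so far.
The 1 extra day is Friday — none qualify.
Total: 52 + 0 = 52.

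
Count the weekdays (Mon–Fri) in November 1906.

22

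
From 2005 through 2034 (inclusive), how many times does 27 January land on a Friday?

Day of week of January 27 in each year:
2005: Thu, 2006: Fri ✓, 2007: Sat, 2008: Sun, 2009: Tue, 2010: Wed, 2011: Thu, 2012: Fri ✓, 2013: Sun, 2014: Mon, 2015: Tue, 2016: Wed, 2017: Fri ✓, 2018: Sat, 2019: Sun, 2020: Mon, 2021: Wed, 2022: Thu, 2023: Fri ✓, 2024: Sat, 2025: Mon, 2026: Tue, 2027: Wed, 2028: Thu, 2029: Sat, 2030: Sun, 2031: Mon, 2032: Tue, 2033: Thu, 2034: Fri ✓
Fridays: 2006, 2012, 2017, 2023, 2034.

5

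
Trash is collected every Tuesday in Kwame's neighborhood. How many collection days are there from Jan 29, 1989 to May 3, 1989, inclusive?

Jan 29, 1989 is a Sunday.
From Jan 29, 1989 to May 3, 1989 is 95 days inclusive.
95 = 7 × 13 + 4, so there are 13 full weeks plus 4 extra days.
Each full week contributes one Tuesday: 13 so far.
The 4 extra days are Sunday, Monday, Tuesday, Wednesday — 1 of them qualifies.
Total: 13 + 1 = 14.

14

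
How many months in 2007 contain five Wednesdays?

4

A month has five Wednesdays exactly when Wednesday falls within its first (length − 28) days.
Jan: 31 days, starts Mon → 5 of Mon, Tue, Wed ✓
Feb: 28 days, starts Thu → 5 of (none)
Mar: 31 days, starts Thu → 5 of Thu, Fri, Sat
Apr: 30 days, starts Sun → 5 of Sun, Mon
May: 31 days, starts Tue → 5 of Tue, Wed, Thu ✓
Jun: 30 days, starts Fri → 5 of Fri, Sat
Jul: 31 days, starts Sun → 5 of Sun, Mon, Tue
Aug: 31 days, starts Wed → 5 of Wed, Thu, Fri ✓
Sep: 30 days, starts Sat → 5 of Sat, Sun
Oct: 31 days, starts Mon → 5 of Mon, Tue, Wed ✓
Nov: 30 days, starts Thu → 5 of Thu, Fri
Dec: 31 days, starts Sat → 5 of Sat, Sun, Mon
Months with five Wednesdays: Jan, May, Aug, Oct.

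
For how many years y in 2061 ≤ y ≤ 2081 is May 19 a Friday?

Day of week of May 19 in each year:
2061: Thu, 2062: Fri ✓, 2063: Sat, 2064: Mon, 2065: Tue, 2066: Wed, 2067: Thu, 2068: Sat, 2069: Sun, 2070: Mon, 2071: Tue, 2072: Thu, 2073: Fri ✓, 2074: Sat, 2075: Sun, 2076: Tue, 2077: Wed, 2078: Thu, 2079: Fri ✓, 2080: Sun, 2081: Mon
Fridays: 2062, 2073, 2079.

3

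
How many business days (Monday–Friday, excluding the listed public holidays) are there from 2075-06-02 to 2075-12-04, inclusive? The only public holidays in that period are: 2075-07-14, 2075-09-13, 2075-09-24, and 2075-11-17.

131 business days

2075-06-02 is a Sunday.
From 2075-06-02 to 2075-12-04 is 186 days inclusive.
186 = 7 × 26 + 4, so there are 26 full weeks plus 4 extra days.
Each full week contributes 5 weekdays (Mon–Fri): 26 × 5 = 130.
The 4 extra days are Sun, Mon, Tue, Wed — 3 of them qualify.
Total: 130 + 3 = 133.
Holidays: 2075-07-14 (Sun); 2075-09-13 (Fri); 2075-09-24 (Tue); 2075-11-17 (Sun).
2 of the 4 holidays fall on weekdays; the rest are weekends and were already excluded.
Business days: 133 − 2 = 131.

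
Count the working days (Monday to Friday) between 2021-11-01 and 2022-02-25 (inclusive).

2021-11-01 is a Monday.
The range spans 117 days (inclusive of both endpoints).
117 = 7 × 16 + 5, so there are 16 full weeks plus 5 extra days.
Each full week contributes 5 weekdays (Mon–Fri): 16 × 5 = 80.
The 5 extra days are Mon, Tue, Wed, Thu, Fri — 5 of them qualify.
Total: 80 + 5 = 85.

85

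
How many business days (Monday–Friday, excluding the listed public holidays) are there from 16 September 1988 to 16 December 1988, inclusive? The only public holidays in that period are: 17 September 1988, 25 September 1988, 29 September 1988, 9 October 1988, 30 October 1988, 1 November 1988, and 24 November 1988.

63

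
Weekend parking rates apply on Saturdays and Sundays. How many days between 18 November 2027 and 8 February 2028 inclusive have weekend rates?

18 November 2027 is a Thursday.
That's 83 days from start to end, counting both.
83 = 7 × 11 + 6, so there are 11 full weeks plus 6 extra days.
Each full week contributes 2 weekend days (Sat, Sun): 11 × 2 = 22.
The 6 extra days are Thu, Fri, Sat, Sun, Mon, Tue — 2 of them qualify.
Total: 22 + 2 = 24.

24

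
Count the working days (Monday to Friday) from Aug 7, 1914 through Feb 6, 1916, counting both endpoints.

Aug 7, 1914 is a Friday.
That's 549 days from start to end, counting both.
549 = 7 × 78 + 3, so there are 78 full weeks plus 3 extra days.
Each full week contributes 5 weekdays (Mon–Fri): 78 × 5 = 390.
The 3 extra days are Fri, Sat, Sun — 1 of them qualifies.
Total: 390 + 1 = 391.

391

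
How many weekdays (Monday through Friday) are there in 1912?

1912-01-01 is a Monday.
That's 366 days from start to end, counting both.
366 = 7 × 52 + 2, so there are 52 full weeks plus 2 extra days.
Each full week contributes 5 weekdays (Mon–Fri): 52 × 5 = 260.
The 2 extra days are Monday, Tuesday — 2 of them qualify.
Total: 260 + 2 = 262.

262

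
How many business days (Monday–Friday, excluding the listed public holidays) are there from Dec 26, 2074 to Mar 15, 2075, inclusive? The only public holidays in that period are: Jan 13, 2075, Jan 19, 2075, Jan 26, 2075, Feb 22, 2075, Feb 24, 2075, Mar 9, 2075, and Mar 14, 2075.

Dec 26, 2074 is a Wednesday.
The range spans 80 days (inclusive of both endpoints).
80 = 7 × 11 + 3, so there are 11 full weeks plus 3 extra days.
Each full week contributes 5 weekdays (Mon–Fri): 11 × 5 = 55.
The 3 extra days are Wednesday, Thursday, Friday — 3 of them qualify.
Total: 55 + 3 = 58.
Holidays: Jan 13, 2075 (Sun); Jan 19, 2075 (Sat); Jan 26, 2075 (Sat); Feb 22, 2075 (Fri); Feb 24, 2075 (Sun); Mar 9, 2075 (Sat); Mar 14, 2075 (Thu).
2 of the 7 holidays fall on weekdays; the rest are weekends and were already excluded.
Business days: 58 − 2 = 56.

56 business days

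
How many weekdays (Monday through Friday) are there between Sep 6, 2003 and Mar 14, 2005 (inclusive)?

396

Sep 6, 2003 is a Saturday.
The range spans 556 days (inclusive of both endpoints).
556 = 7 × 79 + 3, so there are 79 full weeks plus 3 extra days.
Each full week contributes 5 weekdays (Mon–Fri): 79 × 5 = 395.
The 3 extra days are Saturday, Sunday, Monday — 1 of them qualifies.
Total: 395 + 1 = 396.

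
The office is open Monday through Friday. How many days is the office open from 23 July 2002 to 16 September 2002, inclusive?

40

23 July 2002 is a Tuesday.
That's 56 days from start to end, counting both.
56 = 7 × 8, so the span is exactly 8 full weeks.
Each full week contributes 5 weekdays (Mon–Fri): 8 × 5 = 40.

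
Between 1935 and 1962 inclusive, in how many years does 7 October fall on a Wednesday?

4

Day of week of October 7 in each year:
1935: Mon, 1936: Wed ✓, 1937: Thu, 1938: Fri, 1939: Sat, 1940: Mon, 1941: Tue, 1942: Wed ✓, 1943: Thu, 1944: Sat, 1945: Sun, 1946: Mon, 1947: Tue, 1948: Thu, 1949: Fri, 1950: Sat, 1951: Sun, 1952: Tue, 1953: Wed ✓, 1954: Thu, 1955: Fri, 1956: Sun, 1957: Mon, 1958: Tue, 1959: Wed ✓, 1960: Fri, 1961: Sat, 1962: Sun
Wednesdays: 1936, 1942, 1953, 1959.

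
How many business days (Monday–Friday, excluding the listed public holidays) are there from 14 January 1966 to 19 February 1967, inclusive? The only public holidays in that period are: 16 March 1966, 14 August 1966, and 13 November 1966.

285 business days

14 January 1966 is a Friday.
The range spans 402 days (inclusive of both endpoints).
402 = 7 × 57 + 3, so there are 57 full weeks plus 3 extra days.
Each full week contributes 5 weekdays (Mon–Fri): 57 × 5 = 285.
The 3 extra days are Friday, Saturday, Sunday — 1 of them qualifies.
Total: 285 + 1 = 286.
Holidays: 16 March 1966 (Wed); 14 August 1966 (Sun); 13 November 1966 (Sun).
1 of the 3 holidays fall on weekdays; the rest are weekends and were already excluded.
Business days: 286 − 1 = 285.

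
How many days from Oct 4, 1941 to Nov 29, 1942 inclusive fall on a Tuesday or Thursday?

120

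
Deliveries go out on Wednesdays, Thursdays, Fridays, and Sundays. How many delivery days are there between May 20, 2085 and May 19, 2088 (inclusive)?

May 20, 2085 is a Sunday.
The range spans 1096 days (inclusive of both endpoints).
1096 = 7 × 156 + 4, so there are 156 full weeks plus 4 extra days.
Each full week contributes 4 days from the set (Wed, Thu, Fri, Sun): 156 × 4 = 624.
The 4 extra days are Sun, Mon, Tue, Wed — 2 of them qualify.
Total: 624 + 2 = 626.

626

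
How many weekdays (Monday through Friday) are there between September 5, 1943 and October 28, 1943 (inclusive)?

39

September 5, 1943 is a Sunday.
From September 5, 1943 to October 28, 1943 is 54 days inclusive.
54 = 7 × 7 + 5, so there are 7 full weeks plus 5 extra days.
Each full week contributes 5 weekdays (Mon–Fri): 7 × 5 = 35.
The 5 extra days are Sunday, Monday, Tuesday, Wednesday, Thursday — 4 of them qualify.
Total: 35 + 4 = 39.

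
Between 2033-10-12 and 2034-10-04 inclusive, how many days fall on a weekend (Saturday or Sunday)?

2033-10-12 is a Wednesday.
That's 358 days from start to end, counting both.
358 = 7 × 51 + 1, so there are 51 full weeks plus 1 extra day.
Each full week contributes 2 weekend days (Sat, Sun): 51 × 2 = 102.
The 1 extra day is Wed — none qualify.
Total: 102 + 0 = 102.

102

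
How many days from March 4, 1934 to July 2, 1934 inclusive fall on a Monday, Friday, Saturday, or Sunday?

March 4, 1934 is a Sunday.
From March 4, 1934 to July 2, 1934 is 121 days inclusive.
121 = 7 × 17 + 2, so there are 17 full weeks plus 2 extra days.
Each full week contributes 4 days from the set (Mon, Fri, Sat, Sun): 17 × 4 = 68.
The 2 extra days are Sunday, Monday — 2 of them qualify.
Total: 68 + 2 = 70.

70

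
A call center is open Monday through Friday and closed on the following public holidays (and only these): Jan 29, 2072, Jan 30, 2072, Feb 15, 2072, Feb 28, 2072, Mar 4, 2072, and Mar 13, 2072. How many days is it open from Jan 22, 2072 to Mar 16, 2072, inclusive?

36

Jan 22, 2072 is a Friday.
That's 55 days from start to end, counting both.
55 = 7 × 7 + 6, so there are 7 full weeks plus 6 extra days.
Each full week contributes 5 weekdays (Mon–Fri): 7 × 5 = 35.
The 6 extra days are Friday, Saturday, Sunday, Monday, Tuesday, Wednesday — 4 of them qualify.
Total: 35 + 4 = 39.
Holidays: Jan 29, 2072 (Fri); Jan 30, 2072 (Sat); Feb 15, 2072 (Mon); Feb 28, 2072 (Sun); Mar 4, 2072 (Fri); Mar 13, 2072 (Sun).
3 of the 6 holidays fall on weekdays; the rest are weekends and were already excluded.
Business days: 39 − 3 = 36.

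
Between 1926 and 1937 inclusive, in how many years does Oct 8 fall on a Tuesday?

2

Day of week of October 8 in each year:
1926: Fri, 1927: Sat, 1928: Mon, 1929: Tue ✓, 1930: Wed, 1931: Thu, 1932: Sat, 1933: Sun, 1934: Mon, 1935: Tue ✓, 1936: Thu, 1937: Fri
Tuesdays: 1929, 1935.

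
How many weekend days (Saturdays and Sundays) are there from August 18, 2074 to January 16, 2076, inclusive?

August 18, 2074 is a Saturday.
The range spans 517 days (inclusive of both endpoints).
517 = 7 × 73 + 6, so there are 73 full weeks plus 6 extra days.
Each full week contributes 2 weekend days (Sat, Sun): 73 × 2 = 146.
The 6 extra days are Sat, Sun, Mon, Tue, Wed, Thu — 2 of them qualify.
Total: 146 + 2 = 148.

148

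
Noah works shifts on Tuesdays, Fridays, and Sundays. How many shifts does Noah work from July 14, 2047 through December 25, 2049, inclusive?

July 14, 2047 is a Sunday.
The range spans 896 days (inclusive of both endpoints).
896 = 7 × 128, so the span is exactly 128 full weeks.
Each full week contributes 3 days from the set (Tue, Fri, Sun): 128 × 3 = 384.
Total: 384.

384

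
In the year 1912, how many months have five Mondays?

5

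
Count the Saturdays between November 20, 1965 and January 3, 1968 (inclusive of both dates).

November 20, 1965 is a Saturday.
From November 20, 1965 to January 3, 1968 is 775 days inclusive.
775 = 7 × 110 + 5, so there are 110 full weeks plus 5 extra days.
Each full week contributes one Saturday: 110 so far.
The 5 extra days are Sat, Sun, Mon, Tue, Wed — 1 of them qualifies.
Total: 110 + 1 = 111.

111 Saturdays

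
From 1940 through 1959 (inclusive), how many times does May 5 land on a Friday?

2

Day of week of May 5 in each year:
1940: Sun, 1941: Mon, 1942: Tue, 1943: Wed, 1944: Fri ✓, 1945: Sat, 1946: Sun, 1947: Mon, 1948: Wed, 1949: Thu, 1950: Fri ✓, 1951: Sat, 1952: Mon, 1953: Tue, 1954: Wed, 1955: Thu, 1956: Sat, 1957: Sun, 1958: Mon, 1959: Tue
Fridays: 1944, 1950.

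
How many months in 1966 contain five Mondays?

A month has five Mondays exactly when Monday falls within its first (length − 28) days.
Jan: 31 days, starts Sat → 5 of Sat, Sun, Mon ✓
Feb: 28 days, starts Tue → 5 of (none)
Mar: 31 days, starts Tue → 5 of Tue, Wed, Thu
Apr: 30 days, starts Fri → 5 of Fri, Sat
May: 31 days, starts Sun → 5 of Sun, Mon, Tue ✓
Jun: 30 days, starts Wed → 5 of Wed, Thu
Jul: 31 days, starts Fri → 5 of Fri, Sat, Sun
Aug: 31 days, starts Mon → 5 of Mon, Tue, Wed ✓
Sep: 30 days, starts Thu → 5 of Thu, Fri
Oct: 31 days, starts Sat → 5 of Sat, Sun, Mon ✓
Nov: 30 days, starts Tue → 5 of Tue, Wed
Dec: 31 days, starts Thu → 5 of Thu, Fri, Sat
Months with five Mondays: Jan, May, Aug, Oct.

4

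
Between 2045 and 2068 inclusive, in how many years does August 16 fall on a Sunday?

3

Day of week of August 16 in each year:
2045: Wed, 2046: Thu, 2047: Fri, 2048: Sun ✓, 2049: Mon, 2050: Tue, 2051: Wed, 2052: Fri, 2053: Sat, 2054: Sun ✓, 2055: Mon, 2056: Wed, 2057: Thu, 2058: Fri, 2059: Sat, 2060: Mon, 2061: Tue, 2062: Wed, 2063: Thu, 2064: Sat, 2065: Sun ✓, 2066: Mon, 2067: Tue, 2068: Thu
Sundays: 2048, 2054, 2065.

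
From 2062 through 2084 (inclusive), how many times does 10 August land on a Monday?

4

Day of week of August 10 in each year:
2062: Thu, 2063: Fri, 2064: Sun, 2065: Mon ✓, 2066: Tue, 2067: Wed, 2068: Fri, 2069: Sat, 2070: Sun, 2071: Mon ✓, 2072: Wed, 2073: Thu, 2074: Fri, 2075: Sat, 2076: Mon ✓, 2077: Tue, 2078: Wed, 2079: Thu, 2080: Sat, 2081: Sun, 2082: Mon ✓, 2083: Tue, 2084: Thu
Mondays: 2065, 2071, 2076, 2082.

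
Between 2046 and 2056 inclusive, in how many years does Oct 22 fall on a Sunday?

2

Day of week of October 22 in each year:
2046: Mon, 2047: Tue, 2048: Thu, 2049: Fri, 2050: Sat, 2051: Sun ✓, 2052: Tue, 2053: Wed, 2054: Thu, 2055: Fri, 2056: Sun ✓
Sundays: 2051, 2056.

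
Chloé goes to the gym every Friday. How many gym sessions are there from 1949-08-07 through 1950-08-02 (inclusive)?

1949-08-07 is a Sunday.
That's 361 days from start to end, counting both.
361 = 7 × 51 + 4, so there are 51 full weeks plus 4 extra days.
Each full week contributes one Friday: 51 so far.
The 4 extra days are Sunday, Monday, Tuesday, Wednesday — none qualify.
Total: 51 + 0 = 51.

51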